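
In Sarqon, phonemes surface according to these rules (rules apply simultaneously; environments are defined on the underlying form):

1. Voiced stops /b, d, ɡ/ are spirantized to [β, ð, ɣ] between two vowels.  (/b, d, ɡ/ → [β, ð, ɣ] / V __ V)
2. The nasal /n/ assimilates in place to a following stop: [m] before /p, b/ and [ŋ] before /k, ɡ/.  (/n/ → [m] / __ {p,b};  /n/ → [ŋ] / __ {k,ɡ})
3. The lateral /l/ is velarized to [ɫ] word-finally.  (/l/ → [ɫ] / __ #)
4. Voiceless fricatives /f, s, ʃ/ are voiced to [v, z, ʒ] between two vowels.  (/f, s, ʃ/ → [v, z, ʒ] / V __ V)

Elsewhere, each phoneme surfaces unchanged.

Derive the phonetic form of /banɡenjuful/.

/b/ (word-initial) is in the target of rule 1 but the environment (between two vowels) is not met → [b].
Rule 2 applies to /n/ (between /a/ and /ɡ/: before a labial or velar stop) → [ŋ].
/ɡ/ (between /n/ and /e/) fails the environment for rule 1, so it stays [ɡ].
/n/ — between /e/ and /j/; rule 2 does not apply here → [n].
/f/ meets the environment for rule 4 (between two vowels) → [v].
Rule 3 applies to /l/ (word-final: word-finally) → [ɫ].

[baŋɡenjuvuɫ]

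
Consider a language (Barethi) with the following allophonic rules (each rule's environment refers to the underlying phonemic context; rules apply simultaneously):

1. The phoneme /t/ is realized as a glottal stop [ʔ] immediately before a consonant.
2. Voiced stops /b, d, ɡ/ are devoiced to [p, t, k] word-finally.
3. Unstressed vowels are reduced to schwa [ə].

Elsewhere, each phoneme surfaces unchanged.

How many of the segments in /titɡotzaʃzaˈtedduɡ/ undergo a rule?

8

Segments that undergo a rule: /i/ → [ə] (rule 3); /t/ → [ʔ] (rule 1); /o/ → [ə] (rule 3); /t/ → [ʔ] (rule 1); /a/ → [ə] (rule 3); /a/ → [ə] (rule 3); /u/ → [ə] (rule 3); /ɡ/ → [k] (rule 2).
All other segments surface unchanged.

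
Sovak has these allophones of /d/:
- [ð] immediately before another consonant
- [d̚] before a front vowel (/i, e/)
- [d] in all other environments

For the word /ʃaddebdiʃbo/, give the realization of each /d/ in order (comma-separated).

[ð], [d̚], [d̚]

Occurrence 1 (position 3): immediately before another consonant → [ð].
Occurrence 2 (position 4): before a front vowel (/i, e/) → [d̚].
Occurrence 3 (position 7): before a front vowel (/i, e/) → [d̚].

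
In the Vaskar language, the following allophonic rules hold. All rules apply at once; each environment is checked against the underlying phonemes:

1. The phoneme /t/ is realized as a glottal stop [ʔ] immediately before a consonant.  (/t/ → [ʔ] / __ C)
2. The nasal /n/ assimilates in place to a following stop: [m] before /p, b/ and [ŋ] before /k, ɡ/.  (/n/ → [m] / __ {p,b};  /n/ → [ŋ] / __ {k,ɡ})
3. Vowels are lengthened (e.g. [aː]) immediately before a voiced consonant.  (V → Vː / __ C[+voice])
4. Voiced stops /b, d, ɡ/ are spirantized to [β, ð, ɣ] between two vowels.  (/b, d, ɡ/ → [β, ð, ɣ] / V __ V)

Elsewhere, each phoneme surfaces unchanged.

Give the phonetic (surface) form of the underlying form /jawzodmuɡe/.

[jaːwzoːdmuːɣe]

/j/ (word-initial): no rule targets it → [j].
/a/ meets the environment for rule 3 (before a voiced consonant) → [aː].
/w/ — not in any rule's target class → [w].
/z/ (between /w/ and /o/): no rule targets it → [z].
/o/ (between /z/ and /d/): before a voiced consonant, so rule 3 applies → [oː].
/d/ (between /o/ and /m/) fails the environment for rule 4, so it stays [d].
/m/ (between /d/ and /u/) is unaffected → [m].
/u/ (between /m/ and /ɡ/): before a voiced consonant, so rule 3 applies → [uː].
/ɡ/ (between /u/ and /e/) occurs between two vowels → [ɣ] by rule 4.
/e/ (word-final) fails the environment for rule 3, so it stays [e].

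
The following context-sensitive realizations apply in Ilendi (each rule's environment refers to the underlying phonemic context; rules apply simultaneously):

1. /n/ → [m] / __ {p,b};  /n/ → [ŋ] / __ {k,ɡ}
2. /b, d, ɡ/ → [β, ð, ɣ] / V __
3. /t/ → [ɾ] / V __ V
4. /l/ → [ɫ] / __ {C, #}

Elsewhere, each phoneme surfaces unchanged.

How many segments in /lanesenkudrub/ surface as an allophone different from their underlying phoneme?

3

Segments that undergo a rule: /n/ → [ŋ] (rule 1); /d/ → [ð] (rule 2); /b/ → [β] (rule 2).
All other segments surface unchanged.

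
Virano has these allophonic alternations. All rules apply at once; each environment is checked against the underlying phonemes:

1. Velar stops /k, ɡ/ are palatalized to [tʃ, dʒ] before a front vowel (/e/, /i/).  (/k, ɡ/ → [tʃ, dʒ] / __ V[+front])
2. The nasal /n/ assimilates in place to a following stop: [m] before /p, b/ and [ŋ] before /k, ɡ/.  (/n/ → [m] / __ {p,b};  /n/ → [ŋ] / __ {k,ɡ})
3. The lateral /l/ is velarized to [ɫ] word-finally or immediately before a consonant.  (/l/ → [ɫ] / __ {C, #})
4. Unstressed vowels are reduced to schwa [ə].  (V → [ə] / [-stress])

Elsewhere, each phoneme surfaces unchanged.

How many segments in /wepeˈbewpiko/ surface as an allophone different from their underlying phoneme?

4

Segments that undergo a rule: /e/ → [ə] (rule 4); /e/ → [ə] (rule 4); /i/ → [ə] (rule 4); /o/ → [ə] (rule 4).
All other segments surface unchanged.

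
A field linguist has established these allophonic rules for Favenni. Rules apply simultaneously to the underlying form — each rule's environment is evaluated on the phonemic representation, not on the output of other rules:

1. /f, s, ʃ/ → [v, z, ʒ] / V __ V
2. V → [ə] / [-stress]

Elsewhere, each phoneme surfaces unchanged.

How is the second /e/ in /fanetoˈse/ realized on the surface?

[e]

/e/ (word-final) is in the target of rule 2 but the environment (in an unstressed syllable) is not met → [e].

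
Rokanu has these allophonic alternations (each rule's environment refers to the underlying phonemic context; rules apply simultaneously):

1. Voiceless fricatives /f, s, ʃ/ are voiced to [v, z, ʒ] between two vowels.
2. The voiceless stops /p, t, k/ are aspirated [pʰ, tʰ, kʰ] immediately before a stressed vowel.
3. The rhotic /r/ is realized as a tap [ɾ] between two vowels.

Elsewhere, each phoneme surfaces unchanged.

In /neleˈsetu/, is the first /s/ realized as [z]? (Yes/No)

Rule 1 applies to /s/ (between /e/ and /e/: between two vowels) → [z].
The actual realization is [z], which matches [z].

Yes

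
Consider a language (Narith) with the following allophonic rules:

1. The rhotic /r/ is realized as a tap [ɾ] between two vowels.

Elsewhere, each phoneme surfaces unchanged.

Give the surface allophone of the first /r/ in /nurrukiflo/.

[r]

/r/ (between /u/ and /r/): rule 1 targets it, but not between two vowels → unchanged [r].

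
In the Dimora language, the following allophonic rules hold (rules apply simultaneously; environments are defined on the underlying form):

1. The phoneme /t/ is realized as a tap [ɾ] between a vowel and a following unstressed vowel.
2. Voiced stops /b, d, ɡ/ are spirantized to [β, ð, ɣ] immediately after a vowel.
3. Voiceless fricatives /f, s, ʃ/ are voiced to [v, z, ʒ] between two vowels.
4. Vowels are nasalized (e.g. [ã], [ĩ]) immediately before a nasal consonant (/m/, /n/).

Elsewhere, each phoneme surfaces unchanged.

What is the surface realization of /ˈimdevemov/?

[ˈĩmdevẽmov]

/i/ (word-initial): before a nasal consonant, so rule 4 applies → [ĩ].
/m/ — not in any rule's target class → [m].
/d/ (between /m/ and /e/) is in the target of rule 2 but the environment (immediately after a vowel) is not met → [d].
/e/ (between /d/ and /v/) fails the environment for rule 4, so it stays [e].
/v/ (between /e/ and /e/) is unaffected → [v].
/e/ (between /v/ and /m/) occurs before a nasal consonant → [ẽ] by rule 4.
/m/ stays [m].
/o/ (between /m/ and /v/) fails the environment for rule 4, so it stays [o].
/v/ — not in any rule's target class → [v].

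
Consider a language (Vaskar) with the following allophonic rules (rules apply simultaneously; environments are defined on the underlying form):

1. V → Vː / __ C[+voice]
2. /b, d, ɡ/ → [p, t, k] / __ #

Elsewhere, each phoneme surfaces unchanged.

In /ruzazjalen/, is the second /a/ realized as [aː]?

Rule 1 applies to /a/ (between /j/ and /l/: before a voiced consonant) → [aː].
The actual realization is [aː], which matches [aː].

Yes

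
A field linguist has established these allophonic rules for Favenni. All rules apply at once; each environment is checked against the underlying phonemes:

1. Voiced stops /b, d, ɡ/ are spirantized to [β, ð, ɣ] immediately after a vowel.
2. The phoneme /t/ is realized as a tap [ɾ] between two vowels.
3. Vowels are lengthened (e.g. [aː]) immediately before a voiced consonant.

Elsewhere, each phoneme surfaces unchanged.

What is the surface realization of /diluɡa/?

[diːluːɣa]

/d/ (word-initial) is in the target of rule 1 but the environment (immediately after a vowel) is not met → [d].
/i/ (between /d/ and /l/) occurs before a voiced consonant → [iː] by rule 3.
/u/ meets the environment for rule 3 (before a voiced consonant) → [uː].
/ɡ/ (between /u/ and /a/): immediately after a vowel, so rule 1 applies → [ɣ].
/a/ (word-final) is in the target of rule 3 but the environment (before a voiced consonant) is not met → [a].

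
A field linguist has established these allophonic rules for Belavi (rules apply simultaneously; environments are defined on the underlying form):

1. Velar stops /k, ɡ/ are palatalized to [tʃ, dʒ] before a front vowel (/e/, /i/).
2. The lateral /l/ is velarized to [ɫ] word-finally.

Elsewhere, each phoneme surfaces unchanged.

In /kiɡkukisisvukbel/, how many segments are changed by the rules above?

3

Segments that undergo a rule: /k/ → [tʃ] (rule 1); /k/ → [tʃ] (rule 1); /l/ → [ɫ] (rule 2).
All other segments surface unchanged.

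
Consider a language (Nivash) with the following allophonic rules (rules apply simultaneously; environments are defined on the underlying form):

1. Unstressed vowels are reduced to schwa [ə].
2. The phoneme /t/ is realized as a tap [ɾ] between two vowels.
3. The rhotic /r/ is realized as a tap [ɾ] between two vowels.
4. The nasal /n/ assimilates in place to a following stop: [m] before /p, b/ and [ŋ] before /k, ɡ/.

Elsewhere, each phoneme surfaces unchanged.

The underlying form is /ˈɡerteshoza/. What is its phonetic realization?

[ˈɡertəshəzə]

/ɡ/ stays [ɡ].
/e/ (between /ɡ/ and /r/): rule 1 targets it, but not in an unstressed syllable → unchanged [e].
/r/ — between /e/ and /t/; rule 3 does not apply here → [r].
/t/ (between /r/ and /e/): rule 2 targets it, but not between two vowels → unchanged [t].
/e/ (between /t/ and /s/) occurs in an unstressed syllable → [ə] by rule 1.
/s/ (between /e/ and /h/): no rule targets it → [s].
/h/ stays [h].
/o/ (between /h/ and /z/): in an unstressed syllable, so rule 1 applies → [ə].
/z/ stays [z].
/a/ meets the environment for rule 1 (in an unstressed syllable) → [ə].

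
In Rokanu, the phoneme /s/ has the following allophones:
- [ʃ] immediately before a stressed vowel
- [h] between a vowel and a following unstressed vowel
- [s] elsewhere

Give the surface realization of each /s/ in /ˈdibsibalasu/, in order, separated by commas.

[s], [h]

Occurrence 1 (position 4): no conditioning environment matches → elsewhere allophone [s].
Occurrence 2 (position 10): between a vowel and a following unstressed vowel → [h].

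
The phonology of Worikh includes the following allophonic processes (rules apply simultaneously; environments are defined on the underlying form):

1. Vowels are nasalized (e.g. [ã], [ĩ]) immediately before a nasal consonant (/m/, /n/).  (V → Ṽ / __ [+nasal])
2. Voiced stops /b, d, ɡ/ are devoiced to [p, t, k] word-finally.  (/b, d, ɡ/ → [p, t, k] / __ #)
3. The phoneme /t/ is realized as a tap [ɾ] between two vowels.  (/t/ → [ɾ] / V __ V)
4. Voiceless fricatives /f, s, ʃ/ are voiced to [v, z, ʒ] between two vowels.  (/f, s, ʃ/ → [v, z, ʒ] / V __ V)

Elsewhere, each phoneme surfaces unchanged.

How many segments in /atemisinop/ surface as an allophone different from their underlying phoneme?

Segments that undergo a rule: /t/ → [ɾ] (rule 3); /e/ → [ẽ] (rule 1); /s/ → [z] (rule 4); /i/ → [ĩ] (rule 1).
All other segments surface unchanged.

4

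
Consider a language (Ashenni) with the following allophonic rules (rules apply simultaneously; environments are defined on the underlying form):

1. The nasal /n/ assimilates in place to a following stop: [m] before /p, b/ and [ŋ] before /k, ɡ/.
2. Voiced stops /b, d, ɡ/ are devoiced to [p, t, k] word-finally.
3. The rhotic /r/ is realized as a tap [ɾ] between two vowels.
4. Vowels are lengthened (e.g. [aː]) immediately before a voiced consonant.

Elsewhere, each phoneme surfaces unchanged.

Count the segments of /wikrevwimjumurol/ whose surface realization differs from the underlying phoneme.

Segments that undergo a rule: /e/ → [eː] (rule 4); /i/ → [iː] (rule 4); /u/ → [uː] (rule 4); /u/ → [uː] (rule 4); /r/ → [ɾ] (rule 3); /o/ → [oː] (rule 4).
All other segments surface unchanged.

6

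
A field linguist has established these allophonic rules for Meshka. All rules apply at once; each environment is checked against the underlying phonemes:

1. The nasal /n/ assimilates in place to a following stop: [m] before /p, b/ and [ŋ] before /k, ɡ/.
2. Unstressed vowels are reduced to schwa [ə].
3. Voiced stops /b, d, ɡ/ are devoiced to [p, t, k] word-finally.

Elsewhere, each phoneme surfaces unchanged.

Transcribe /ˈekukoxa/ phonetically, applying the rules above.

[ˈekəkəxə]

/e/ (word-initial) fails the environment for rule 2, so it stays [e].
/k/ stays [k].
/u/ (between /k/ and /k/): in an unstressed syllable, so rule 2 applies → [ə].
/k/ stays [k].
Rule 2 applies to /o/ (between /k/ and /x/: in an unstressed syllable) → [ə].
/x/ stays [x].
/a/ — word-final, in an unstressed syllable — surfaces as [ə] (rule 2).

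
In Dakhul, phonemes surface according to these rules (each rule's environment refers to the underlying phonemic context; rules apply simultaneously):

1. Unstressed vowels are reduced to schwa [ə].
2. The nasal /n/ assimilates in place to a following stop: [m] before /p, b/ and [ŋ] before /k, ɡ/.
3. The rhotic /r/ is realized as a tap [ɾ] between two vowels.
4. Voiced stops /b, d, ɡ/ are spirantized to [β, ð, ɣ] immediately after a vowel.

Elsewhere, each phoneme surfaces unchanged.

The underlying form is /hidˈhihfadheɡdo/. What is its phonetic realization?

/h/ (word-initial) is unaffected → [h].
/i/ (between /h/ and /d/): in an unstressed syllable, so rule 1 applies → [ə].
Rule 4 applies to /d/ (between /i/ and /h/: immediately after a vowel) → [ð].
/h/ (between /d/ and /i/): no rule targets it → [h].
/i/ — between /h/ and /h/; rule 1 does not apply here → [i].
/h/ (between /i/ and /f/): no rule targets it → [h].
/f/ — not in any rule's target class → [f].
/a/ — between /f/ and /d/, in an unstressed syllable — surfaces as [ə] (rule 1).
/d/ meets the environment for rule 4 (immediately after a vowel) → [ð].
/h/ — not in any rule's target class → [h].
/e/ — between /h/ and /ɡ/, in an unstressed syllable — surfaces as [ə] (rule 1).
/ɡ/ (between /e/ and /d/) occurs immediately after a vowel → [ɣ] by rule 4.
/d/ — between /ɡ/ and /o/; rule 4 does not apply here → [d].
/o/ (word-final): in an unstressed syllable, so rule 1 applies → [ə].

[həðˈhihfəðhəɣdə]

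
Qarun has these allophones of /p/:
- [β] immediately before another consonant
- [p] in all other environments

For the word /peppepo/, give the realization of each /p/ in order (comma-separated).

Occurrence 1 (position 1): no conditioning environment matches → elsewhere allophone [p].
Occurrence 2 (position 3): immediately before another consonant → [β].
Occurrence 3 (position 4): no conditioning environment matches → elsewhere allophone [p].
Occurrence 4 (position 6): no conditioning environment matches → elsewhere allophone [p].

[p], [β], [p], [p]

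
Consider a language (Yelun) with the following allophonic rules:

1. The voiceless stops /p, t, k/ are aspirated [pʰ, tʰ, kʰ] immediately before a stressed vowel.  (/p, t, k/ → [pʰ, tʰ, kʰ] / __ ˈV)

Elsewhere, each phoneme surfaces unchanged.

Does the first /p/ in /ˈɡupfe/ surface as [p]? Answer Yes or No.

/p/ — between /u/ and /f/; rule 1 does not apply here → [p].
The actual realization is [p], which matches [p].

Yes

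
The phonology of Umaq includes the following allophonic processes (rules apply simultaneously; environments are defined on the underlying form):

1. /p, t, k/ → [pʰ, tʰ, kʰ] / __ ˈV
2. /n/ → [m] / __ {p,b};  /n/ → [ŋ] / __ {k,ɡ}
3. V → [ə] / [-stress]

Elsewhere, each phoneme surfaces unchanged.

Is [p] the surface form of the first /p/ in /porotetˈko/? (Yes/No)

Yes

/p/ — word-initial; rule 1 does not apply here → [p].
The actual realization is [p], which matches [p].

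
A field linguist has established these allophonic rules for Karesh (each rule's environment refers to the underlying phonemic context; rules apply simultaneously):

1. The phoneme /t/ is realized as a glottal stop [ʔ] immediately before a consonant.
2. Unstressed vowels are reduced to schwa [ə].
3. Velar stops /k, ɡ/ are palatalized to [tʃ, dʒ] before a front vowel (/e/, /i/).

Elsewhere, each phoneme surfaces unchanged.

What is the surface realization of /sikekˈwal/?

[sətʃəkˈwal]

/s/ (word-initial): no rule targets it → [s].
/i/ (between /s/ and /k/) occurs in an unstressed syllable → [ə] by rule 2.
/k/ (between /i/ and /e/): before a front vowel, so rule 3 applies → [tʃ].
/e/ meets the environment for rule 2 (in an unstressed syllable) → [ə].
/k/ (between /e/ and /w/): rule 3 targets it, but not before a front vowel → unchanged [k].
/w/ stays [w].
/a/ (between /w/ and /l/) is in the target of rule 2 but the environment (in an unstressed syllable) is not met → [a].
/l/ — not in any rule's target class → [l].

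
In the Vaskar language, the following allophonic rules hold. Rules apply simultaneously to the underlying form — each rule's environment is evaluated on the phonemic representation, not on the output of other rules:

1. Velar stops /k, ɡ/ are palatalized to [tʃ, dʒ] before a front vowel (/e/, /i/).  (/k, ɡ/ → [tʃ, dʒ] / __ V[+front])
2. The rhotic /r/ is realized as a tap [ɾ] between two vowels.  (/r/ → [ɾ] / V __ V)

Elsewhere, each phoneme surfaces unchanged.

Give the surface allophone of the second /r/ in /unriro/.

/r/ meets the environment for rule 2 (between two vowels) → [ɾ].

[ɾ]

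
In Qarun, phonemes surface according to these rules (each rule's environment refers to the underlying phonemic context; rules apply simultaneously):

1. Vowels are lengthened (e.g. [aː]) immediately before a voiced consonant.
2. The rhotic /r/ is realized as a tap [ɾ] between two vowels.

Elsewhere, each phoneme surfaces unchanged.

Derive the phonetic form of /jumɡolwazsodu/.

[juːmɡoːlwaːzsoːdu]

/j/ stays [j].
/u/ — between /j/ and /m/, before a voiced consonant — surfaces as [uː] (rule 1).
/m/ (between /u/ and /ɡ/): no rule targets it → [m].
/ɡ/ — not in any rule's target class → [ɡ].
/o/ — between /ɡ/ and /l/, before a voiced consonant — surfaces as [oː] (rule 1).
/l/ — not in any rule's target class → [l].
/w/ — not in any rule's target class → [w].
/a/ (between /w/ and /z/) occurs before a voiced consonant → [aː] by rule 1.
/z/ (between /a/ and /s/) is unaffected → [z].
/s/ — not in any rule's target class → [s].
Rule 1 applies to /o/ (between /s/ and /d/: before a voiced consonant) → [oː].
/d/ stays [d].
/u/ — word-final; rule 1 does not apply here → [u].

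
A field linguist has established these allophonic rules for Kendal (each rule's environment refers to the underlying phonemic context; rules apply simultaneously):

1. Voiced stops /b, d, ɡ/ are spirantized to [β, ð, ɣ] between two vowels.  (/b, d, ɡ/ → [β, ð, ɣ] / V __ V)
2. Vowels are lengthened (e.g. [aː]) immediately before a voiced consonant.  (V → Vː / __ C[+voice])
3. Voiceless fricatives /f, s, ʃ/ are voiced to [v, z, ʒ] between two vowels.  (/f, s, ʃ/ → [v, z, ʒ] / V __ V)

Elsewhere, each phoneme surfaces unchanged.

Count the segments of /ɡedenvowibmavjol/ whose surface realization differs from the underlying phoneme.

7

Segments that undergo a rule: /e/ → [eː] (rule 2); /d/ → [ð] (rule 1); /e/ → [eː] (rule 2); /o/ → [oː] (rule 2); /i/ → [iː] (rule 2); /a/ → [aː] (rule 2); /o/ → [oː] (rule 2).
All other segments surface unchanged.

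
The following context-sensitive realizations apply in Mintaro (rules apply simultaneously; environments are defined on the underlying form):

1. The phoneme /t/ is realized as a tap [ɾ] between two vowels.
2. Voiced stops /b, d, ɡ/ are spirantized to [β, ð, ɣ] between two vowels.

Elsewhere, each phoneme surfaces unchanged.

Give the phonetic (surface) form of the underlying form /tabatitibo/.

[taβaɾiɾiβo]

/t/ (word-initial) fails the environment for rule 1, so it stays [t].
/a/ (between /t/ and /b/) is unaffected → [a].
/b/ (between /a/ and /a/) occurs between two vowels → [β] by rule 2.
/a/ — not in any rule's target class → [a].
/t/ (between /a/ and /i/): between two vowels, so rule 1 applies → [ɾ].
/i/ stays [i].
/t/ (between /i/ and /i/) occurs between two vowels → [ɾ] by rule 1.
/i/ (between /t/ and /b/) is unaffected → [i].
/b/ (between /i/ and /o/): between two vowels, so rule 2 applies → [β].
/o/ (word-final) is unaffected → [o].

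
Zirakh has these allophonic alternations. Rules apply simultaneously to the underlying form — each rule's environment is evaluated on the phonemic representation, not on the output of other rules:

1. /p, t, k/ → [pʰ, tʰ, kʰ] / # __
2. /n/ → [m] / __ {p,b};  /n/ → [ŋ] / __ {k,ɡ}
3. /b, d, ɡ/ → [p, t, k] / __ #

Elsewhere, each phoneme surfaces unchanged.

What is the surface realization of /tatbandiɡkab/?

[tʰatbandiɡkap]

/t/ meets the environment for rule 1 (word-initially) → [tʰ].
/a/ stays [a].
/t/ (between /a/ and /b/) is in the target of rule 1 but the environment (word-initially) is not met → [t].
/b/ (between /t/ and /a/): rule 3 targets it, but not word-finally → unchanged [b].
/a/ stays [a].
/n/ (between /a/ and /d/): rule 2 targets it, but not before a labial or velar stop → unchanged [n].
/d/ (between /n/ and /i/): rule 3 targets it, but not word-finally → unchanged [d].
/i/ (between /d/ and /ɡ/): no rule targets it → [i].
/ɡ/ (between /i/ and /k/) is in the target of rule 3 but the environment (word-finally) is not met → [ɡ].
/k/ (between /ɡ/ and /a/) is in the target of rule 1 but the environment (word-initially) is not met → [k].
/a/ stays [a].
/b/ — word-final, word-finally — surfaces as [p] (rule 3).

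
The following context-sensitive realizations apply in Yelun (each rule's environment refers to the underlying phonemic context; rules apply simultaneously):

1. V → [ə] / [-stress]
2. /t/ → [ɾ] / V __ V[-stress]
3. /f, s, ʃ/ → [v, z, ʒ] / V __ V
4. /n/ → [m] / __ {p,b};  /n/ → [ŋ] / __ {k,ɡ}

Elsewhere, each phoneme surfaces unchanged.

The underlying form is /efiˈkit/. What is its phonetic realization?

Rule 1 applies to /e/ (word-initial: in an unstressed syllable) → [ə].
/f/ meets the environment for rule 3 (between two vowels) → [v].
/i/ — between /f/ and /k/, in an unstressed syllable — surfaces as [ə] (rule 1).
/i/ — between /k/ and /t/; rule 1 does not apply here → [i].
/t/ — word-final; rule 2 does not apply here → [t].

[əvəˈkit]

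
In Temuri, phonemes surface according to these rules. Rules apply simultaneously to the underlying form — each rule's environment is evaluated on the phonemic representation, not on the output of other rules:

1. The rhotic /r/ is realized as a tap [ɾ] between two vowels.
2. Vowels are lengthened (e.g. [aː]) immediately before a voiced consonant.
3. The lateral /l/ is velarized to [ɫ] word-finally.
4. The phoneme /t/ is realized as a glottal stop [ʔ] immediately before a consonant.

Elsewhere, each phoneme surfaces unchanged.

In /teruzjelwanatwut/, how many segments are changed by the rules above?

6

Segments that undergo a rule: /e/ → [eː] (rule 2); /r/ → [ɾ] (rule 1); /u/ → [uː] (rule 2); /e/ → [eː] (rule 2); /a/ → [aː] (rule 2); /t/ → [ʔ] (rule 4).
All other segments surface unchanged.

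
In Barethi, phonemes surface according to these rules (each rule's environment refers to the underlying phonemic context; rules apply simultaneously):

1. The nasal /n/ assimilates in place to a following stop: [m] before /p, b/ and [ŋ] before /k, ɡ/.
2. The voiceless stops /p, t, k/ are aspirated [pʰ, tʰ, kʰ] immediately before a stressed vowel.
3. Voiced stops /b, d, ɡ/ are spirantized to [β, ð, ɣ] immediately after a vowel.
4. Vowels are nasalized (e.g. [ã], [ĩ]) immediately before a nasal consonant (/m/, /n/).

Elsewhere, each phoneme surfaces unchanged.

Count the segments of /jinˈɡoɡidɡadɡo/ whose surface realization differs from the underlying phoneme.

Segments that undergo a rule: /i/ → [ĩ] (rule 4); /n/ → [ŋ] (rule 1); /ɡ/ → [ɣ] (rule 3); /d/ → [ð] (rule 3); /d/ → [ð] (rule 3).
All other segments surface unchanged.

5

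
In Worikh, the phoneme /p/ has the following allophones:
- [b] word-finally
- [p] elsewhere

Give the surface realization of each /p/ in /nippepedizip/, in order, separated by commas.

[p], [p], [p], [b]

Occurrence 1 (position 3): no conditioning environment matches → elsewhere allophone [p].
Occurrence 2 (position 4): no conditioning environment matches → elsewhere allophone [p].
Occurrence 3 (position 6): no conditioning environment matches → elsewhere allophone [p].
Occurrence 4 (position 12): word-finally → [b].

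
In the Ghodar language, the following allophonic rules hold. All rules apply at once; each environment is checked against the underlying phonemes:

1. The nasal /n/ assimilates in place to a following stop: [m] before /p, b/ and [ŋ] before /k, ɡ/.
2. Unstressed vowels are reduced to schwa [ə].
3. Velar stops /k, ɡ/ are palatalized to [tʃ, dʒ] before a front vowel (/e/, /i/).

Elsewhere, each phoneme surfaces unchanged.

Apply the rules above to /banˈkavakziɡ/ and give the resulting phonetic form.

/a/ (between /b/ and /n/) occurs in an unstressed syllable → [ə] by rule 2.
/n/ (between /a/ and /k/) occurs before a labial or velar stop → [ŋ] by rule 1.
/k/ — between /n/ and /a/; rule 3 does not apply here → [k].
/a/ (between /k/ and /v/) fails the environment for rule 2, so it stays [a].
/a/ (between /v/ and /k/) occurs in an unstressed syllable → [ə] by rule 2.
/k/ (between /a/ and /z/): rule 3 targets it, but not before a front vowel → unchanged [k].
/i/ (between /z/ and /ɡ/) occurs in an unstressed syllable → [ə] by rule 2.
/ɡ/ (word-final) is in the target of rule 3 but the environment (before a front vowel) is not met → [ɡ].

[bəŋˈkavəkzəɡ]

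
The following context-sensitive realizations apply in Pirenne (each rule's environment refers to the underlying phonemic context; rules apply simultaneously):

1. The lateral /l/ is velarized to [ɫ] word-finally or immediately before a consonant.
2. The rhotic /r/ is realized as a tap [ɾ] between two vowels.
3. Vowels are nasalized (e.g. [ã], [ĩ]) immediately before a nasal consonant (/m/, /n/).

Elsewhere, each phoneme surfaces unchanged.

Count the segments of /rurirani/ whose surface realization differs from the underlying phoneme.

Segments that undergo a rule: /r/ → [ɾ] (rule 2); /r/ → [ɾ] (rule 2); /a/ → [ã] (rule 3).
All other segments surface unchanged.

3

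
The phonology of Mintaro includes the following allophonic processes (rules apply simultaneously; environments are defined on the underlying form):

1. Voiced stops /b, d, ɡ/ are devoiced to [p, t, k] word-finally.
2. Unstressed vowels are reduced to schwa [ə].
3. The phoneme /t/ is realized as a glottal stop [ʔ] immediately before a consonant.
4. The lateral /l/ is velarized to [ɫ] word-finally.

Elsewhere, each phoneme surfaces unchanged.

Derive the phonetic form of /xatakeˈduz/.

/x/ (word-initial): no rule targets it → [x].
/a/ — between /x/ and /t/, in an unstressed syllable — surfaces as [ə] (rule 2).
/t/ (between /a/ and /a/) fails the environment for rule 3, so it stays [t].
/a/ (between /t/ and /k/): in an unstressed syllable, so rule 2 applies → [ə].
/k/ — not in any rule's target class → [k].
/e/ meets the environment for rule 2 (in an unstressed syllable) → [ə].
/d/ — between /e/ and /u/; rule 1 does not apply here → [d].
/u/ — between /d/ and /z/; rule 2 does not apply here → [u].
/z/ (word-final) is unaffected → [z].

[xətəkəˈduz]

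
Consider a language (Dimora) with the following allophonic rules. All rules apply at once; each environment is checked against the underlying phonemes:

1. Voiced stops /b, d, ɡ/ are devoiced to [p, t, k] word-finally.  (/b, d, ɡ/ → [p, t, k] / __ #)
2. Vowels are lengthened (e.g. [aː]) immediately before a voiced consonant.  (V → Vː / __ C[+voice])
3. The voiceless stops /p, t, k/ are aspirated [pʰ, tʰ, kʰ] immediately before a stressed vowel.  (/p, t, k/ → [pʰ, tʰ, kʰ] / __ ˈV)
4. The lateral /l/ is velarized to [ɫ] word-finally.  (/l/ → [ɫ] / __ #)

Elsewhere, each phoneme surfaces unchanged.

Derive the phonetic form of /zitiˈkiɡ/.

[zitiˈkʰiːk]

/z/ stays [z].
/i/ (between /z/ and /t/) fails the environment for rule 2, so it stays [i].
/t/ (between /i/ and /i/): rule 3 targets it, but not immediately before a stressed vowel → unchanged [t].
/i/ (between /t/ and /k/) fails the environment for rule 2, so it stays [i].
/k/ — between /i/ and /i/, immediately before a stressed vowel — surfaces as [kʰ] (rule 3).
/i/ (between /k/ and /ɡ/): before a voiced consonant, so rule 2 applies → [iː].
Rule 1 applies to /ɡ/ (word-final: word-finally) → [k].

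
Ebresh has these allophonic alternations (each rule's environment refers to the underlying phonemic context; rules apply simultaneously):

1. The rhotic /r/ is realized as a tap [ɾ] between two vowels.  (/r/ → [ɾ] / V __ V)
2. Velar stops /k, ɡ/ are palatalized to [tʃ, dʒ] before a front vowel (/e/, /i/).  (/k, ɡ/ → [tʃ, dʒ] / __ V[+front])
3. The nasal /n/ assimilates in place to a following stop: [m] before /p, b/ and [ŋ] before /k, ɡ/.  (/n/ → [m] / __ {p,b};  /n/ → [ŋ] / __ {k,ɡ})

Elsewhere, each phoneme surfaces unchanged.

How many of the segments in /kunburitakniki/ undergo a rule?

3

Segments that undergo a rule: /n/ → [m] (rule 3); /r/ → [ɾ] (rule 1); /k/ → [tʃ] (rule 2).
All other segments surface unchanged.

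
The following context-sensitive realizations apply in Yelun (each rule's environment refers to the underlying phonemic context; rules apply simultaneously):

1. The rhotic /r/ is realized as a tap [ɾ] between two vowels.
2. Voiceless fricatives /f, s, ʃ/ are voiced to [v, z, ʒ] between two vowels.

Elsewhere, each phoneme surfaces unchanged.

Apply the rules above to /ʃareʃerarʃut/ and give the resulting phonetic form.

/ʃ/ (word-initial) fails the environment for rule 2, so it stays [ʃ].
/a/ (between /ʃ/ and /r/) is unaffected → [a].
/r/ — between /a/ and /e/, between two vowels — surfaces as [ɾ] (rule 1).
/e/ stays [e].
/ʃ/ — between /e/ and /e/, between two vowels — surfaces as [ʒ] (rule 2).
/e/ (between /ʃ/ and /r/) is unaffected → [e].
/r/ meets the environment for rule 1 (between two vowels) → [ɾ].
/a/ (between /r/ and /r/): no rule targets it → [a].
/r/ (between /a/ and /ʃ/) is in the target of rule 1 but the environment (between two vowels) is not met → [r].
/ʃ/ (between /r/ and /u/) fails the environment for rule 2, so it stays [ʃ].
/u/ — not in any rule's target class → [u].
/t/ stays [t].

[ʃaɾeʒeɾarʃut]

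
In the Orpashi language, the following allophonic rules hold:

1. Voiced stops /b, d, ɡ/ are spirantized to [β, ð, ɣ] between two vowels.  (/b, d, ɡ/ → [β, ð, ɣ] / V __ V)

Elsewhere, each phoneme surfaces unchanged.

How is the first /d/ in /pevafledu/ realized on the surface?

/d/ (between /e/ and /u/): between two vowels, so rule 1 applies → [ð].

[ð]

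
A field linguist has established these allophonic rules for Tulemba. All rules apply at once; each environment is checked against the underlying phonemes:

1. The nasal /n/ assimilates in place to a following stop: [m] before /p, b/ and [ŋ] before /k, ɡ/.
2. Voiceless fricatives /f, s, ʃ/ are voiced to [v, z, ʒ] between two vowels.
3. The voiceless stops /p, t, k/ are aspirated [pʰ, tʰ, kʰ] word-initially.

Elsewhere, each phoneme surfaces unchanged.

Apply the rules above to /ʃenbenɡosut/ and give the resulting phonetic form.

/ʃ/ (word-initial) is in the target of rule 2 but the environment (between two vowels) is not met → [ʃ].
/e/ stays [e].
/n/ — between /e/ and /b/, before a labial or velar stop — surfaces as [m] (rule 1).
/b/ (between /n/ and /e/): no rule targets it → [b].
/e/ (between /b/ and /n/) is unaffected → [e].
/n/ (between /e/ and /ɡ/): before a labial or velar stop, so rule 1 applies → [ŋ].
/ɡ/ — not in any rule's target class → [ɡ].
/o/ — not in any rule's target class → [o].
/s/ — between /o/ and /u/, between two vowels — surfaces as [z] (rule 2).
/u/ (between /s/ and /t/): no rule targets it → [u].
/t/ (word-final) fails the environment for rule 3, so it stays [t].

[ʃembeŋɡozut]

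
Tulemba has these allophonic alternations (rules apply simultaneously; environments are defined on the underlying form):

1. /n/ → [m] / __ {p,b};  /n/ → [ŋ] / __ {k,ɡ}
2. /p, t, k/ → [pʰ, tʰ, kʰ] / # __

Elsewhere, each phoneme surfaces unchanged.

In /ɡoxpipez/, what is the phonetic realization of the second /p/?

[p]

/p/ (between /i/ and /e/) fails the environment for rule 2, so it stays [p].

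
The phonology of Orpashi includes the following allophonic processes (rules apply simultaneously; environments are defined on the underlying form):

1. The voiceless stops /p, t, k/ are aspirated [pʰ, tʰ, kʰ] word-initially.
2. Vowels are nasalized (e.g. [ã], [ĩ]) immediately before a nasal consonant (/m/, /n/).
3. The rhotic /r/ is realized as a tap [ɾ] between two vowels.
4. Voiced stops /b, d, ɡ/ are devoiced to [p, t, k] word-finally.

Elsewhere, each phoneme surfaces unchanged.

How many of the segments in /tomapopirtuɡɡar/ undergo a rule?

2

Segments that undergo a rule: /t/ → [tʰ] (rule 1); /o/ → [õ] (rule 2).
All other segments surface unchanged.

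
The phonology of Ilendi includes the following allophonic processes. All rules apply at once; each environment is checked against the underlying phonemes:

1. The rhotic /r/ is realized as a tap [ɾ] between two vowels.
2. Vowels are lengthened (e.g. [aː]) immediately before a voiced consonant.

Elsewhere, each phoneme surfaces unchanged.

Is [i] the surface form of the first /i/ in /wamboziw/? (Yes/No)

No

/i/ (between /z/ and /w/): before a voiced consonant, so rule 2 applies → [iː].
The actual realization is [iː], not [i].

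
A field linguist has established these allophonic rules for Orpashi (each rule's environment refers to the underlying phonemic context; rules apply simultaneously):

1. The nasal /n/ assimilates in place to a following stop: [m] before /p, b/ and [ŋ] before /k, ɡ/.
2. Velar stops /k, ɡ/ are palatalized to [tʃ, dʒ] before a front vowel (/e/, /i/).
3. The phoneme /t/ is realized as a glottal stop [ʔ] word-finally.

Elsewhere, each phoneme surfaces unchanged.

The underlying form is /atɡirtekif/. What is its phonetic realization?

/a/ (word-initial): no rule targets it → [a].
/t/ (between /a/ and /ɡ/) fails the environment for rule 3, so it stays [t].
/ɡ/ (between /t/ and /i/) occurs before a front vowel → [dʒ] by rule 2.
/i/ (between /ɡ/ and /r/) is unaffected → [i].
/r/ (between /i/ and /t/) is unaffected → [r].
/t/ — between /r/ and /e/; rule 3 does not apply here → [t].
/e/ — not in any rule's target class → [e].
Rule 2 applies to /k/ (between /e/ and /i/: before a front vowel) → [tʃ].
/i/ stays [i].
/f/ stays [f].

[atdʒirtetʃif]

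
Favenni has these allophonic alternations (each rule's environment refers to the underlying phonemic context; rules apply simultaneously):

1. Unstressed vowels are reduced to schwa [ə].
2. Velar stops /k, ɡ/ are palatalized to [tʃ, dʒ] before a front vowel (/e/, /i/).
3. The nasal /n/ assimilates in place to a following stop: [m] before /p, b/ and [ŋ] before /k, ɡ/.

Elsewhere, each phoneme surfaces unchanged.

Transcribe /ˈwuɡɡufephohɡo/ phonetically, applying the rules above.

[ˈwuɡɡəfəphəhɡə]

/w/ stays [w].
/u/ (between /w/ and /ɡ/): rule 1 targets it, but not in an unstressed syllable → unchanged [u].
/ɡ/ (between /u/ and /ɡ/): rule 2 targets it, but not before a front vowel → unchanged [ɡ].
/ɡ/ (between /ɡ/ and /u/) is in the target of rule 2 but the environment (before a front vowel) is not met → [ɡ].
/u/ meets the environment for rule 1 (in an unstressed syllable) → [ə].
/f/ (between /u/ and /e/) is unaffected → [f].
/e/ — between /f/ and /p/, in an unstressed syllable — surfaces as [ə] (rule 1).
/p/ stays [p].
/h/ (between /p/ and /o/) is unaffected → [h].
/o/ — between /h/ and /h/, in an unstressed syllable — surfaces as [ə] (rule 1).
/h/ (between /o/ and /ɡ/) is unaffected → [h].
/ɡ/ (between /h/ and /o/) is in the target of rule 2 but the environment (before a front vowel) is not met → [ɡ].
/o/ (word-final) occurs in an unstressed syllable → [ə] by rule 1.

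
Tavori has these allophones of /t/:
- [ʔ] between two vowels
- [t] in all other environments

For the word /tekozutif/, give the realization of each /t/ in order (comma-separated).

Occurrence 1 (position 1): no conditioning environment matches → elsewhere allophone [t].
Occurrence 2 (position 7): between two vowels → [ʔ].

[t], [ʔ]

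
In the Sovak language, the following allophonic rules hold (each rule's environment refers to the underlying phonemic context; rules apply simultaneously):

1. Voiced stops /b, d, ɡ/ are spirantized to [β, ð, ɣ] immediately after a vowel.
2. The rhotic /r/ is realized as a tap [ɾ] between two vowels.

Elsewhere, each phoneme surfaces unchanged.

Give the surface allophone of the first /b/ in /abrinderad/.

/b/ — between /a/ and /r/, immediately after a vowel — surfaces as [β] (rule 1).

[β]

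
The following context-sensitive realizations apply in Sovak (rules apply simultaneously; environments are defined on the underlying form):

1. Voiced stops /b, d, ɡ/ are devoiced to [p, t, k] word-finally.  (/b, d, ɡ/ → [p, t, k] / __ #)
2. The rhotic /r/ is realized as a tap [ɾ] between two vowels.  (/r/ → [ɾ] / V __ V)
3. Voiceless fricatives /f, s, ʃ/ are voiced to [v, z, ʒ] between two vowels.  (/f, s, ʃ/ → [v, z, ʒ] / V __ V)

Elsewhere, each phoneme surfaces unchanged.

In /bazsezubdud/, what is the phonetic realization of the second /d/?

[t]

/d/ (word-final) occurs word-finally → [t] by rule 1.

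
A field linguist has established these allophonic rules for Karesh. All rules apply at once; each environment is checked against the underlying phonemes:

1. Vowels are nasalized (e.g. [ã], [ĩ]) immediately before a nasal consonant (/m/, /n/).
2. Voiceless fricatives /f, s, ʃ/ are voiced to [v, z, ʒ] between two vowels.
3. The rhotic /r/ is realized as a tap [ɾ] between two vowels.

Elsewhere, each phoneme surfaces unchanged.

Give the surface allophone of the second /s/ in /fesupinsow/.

/s/ (between /n/ and /o/): rule 2 targets it, but not between two vowels → unchanged [s].

[s]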